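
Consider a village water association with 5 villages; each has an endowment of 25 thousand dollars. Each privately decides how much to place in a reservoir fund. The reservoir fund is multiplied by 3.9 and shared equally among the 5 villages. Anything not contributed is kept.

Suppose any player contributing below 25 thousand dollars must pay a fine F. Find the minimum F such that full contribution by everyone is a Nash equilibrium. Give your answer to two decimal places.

Given the others contribute fully, the best deviation is to contribute 0 (any partial contribution still incurs the fine and gives up units whose private return 0.7800 is below 1).
Deviating from 25 to 0 saves 25 thousand dollars but forfeits the deviator's share of the drop in the reservoir fund: 3.9/5 × 25 = 19.50.
So the deviation gain is 25 − 19.50 = 5.50, and the fine must be at least 5.50 thousand dollars to wipe it out.

5.50 thousand dollars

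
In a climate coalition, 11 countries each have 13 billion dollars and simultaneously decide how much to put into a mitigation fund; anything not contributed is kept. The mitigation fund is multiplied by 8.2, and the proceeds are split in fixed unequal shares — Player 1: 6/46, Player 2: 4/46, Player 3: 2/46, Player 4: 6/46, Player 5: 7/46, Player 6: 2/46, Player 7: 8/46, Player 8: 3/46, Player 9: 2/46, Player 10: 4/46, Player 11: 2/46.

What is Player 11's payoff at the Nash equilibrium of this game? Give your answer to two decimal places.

31.54 billion dollars

For player j, contributing a unit is worthwhile iff 8.2 × (j's share) ≥ 1, i.e. iff j's share is at least 0.1220.
Player 1, Player 4, Player 5 and Player 7 are above the threshold, contributing 13 each; the remaining 7 contribute 0. Total contributed: 52.
Player 11 keeps 13 and receives 8.2 × 52 × 2/46 = 18.54 from the mitigation fund, for a payoff of 31.54.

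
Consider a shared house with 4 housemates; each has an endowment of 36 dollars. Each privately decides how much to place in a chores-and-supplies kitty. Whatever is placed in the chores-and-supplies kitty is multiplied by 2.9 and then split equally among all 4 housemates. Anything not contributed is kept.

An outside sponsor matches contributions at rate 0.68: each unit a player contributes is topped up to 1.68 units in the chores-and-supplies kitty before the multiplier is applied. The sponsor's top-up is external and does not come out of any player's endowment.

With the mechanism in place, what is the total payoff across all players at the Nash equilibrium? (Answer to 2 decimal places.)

With the mechanism, a contributed unit returns 2.9 × 1.68 / 4 = 1.2180 per unit of net cost to the contributor — now above 1 — so contributing fully is weakly dominant for every player.
At the Nash equilibrium everyone contributes 36. Group total payoff = 2.9 × 1.68 × 144 = 701.57.

701.57 dollars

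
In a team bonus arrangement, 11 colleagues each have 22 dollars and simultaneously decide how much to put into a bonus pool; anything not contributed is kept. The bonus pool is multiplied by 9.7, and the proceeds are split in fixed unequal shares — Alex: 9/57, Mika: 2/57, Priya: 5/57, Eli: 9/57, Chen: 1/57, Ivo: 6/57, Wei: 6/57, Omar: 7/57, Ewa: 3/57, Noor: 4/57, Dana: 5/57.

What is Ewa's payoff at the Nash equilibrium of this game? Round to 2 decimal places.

78.16 dollars

Player j's private return per contributed unit is 9.7 × (j's share). Contributing is weakly dominant for j when that share is at least 1/9.7 = 0.1031, and contributing 0 is dominant otherwise.
Alex, Eli, Ivo, Wei and Omar are above the threshold, contributing 22 each; the remaining 6 contribute 0. Total contributed: 110.
Ewa keeps 22 and receives 9.7 × 110 × 3/57 = 56.16 from the bonus pool, for a payoff of 78.16.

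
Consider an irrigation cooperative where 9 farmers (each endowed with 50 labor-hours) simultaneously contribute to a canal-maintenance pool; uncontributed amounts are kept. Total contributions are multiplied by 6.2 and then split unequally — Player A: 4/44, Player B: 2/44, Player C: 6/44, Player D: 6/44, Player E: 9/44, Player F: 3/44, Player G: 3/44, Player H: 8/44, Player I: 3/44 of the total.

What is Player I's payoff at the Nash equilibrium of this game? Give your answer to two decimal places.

92.27 labor-hours

A player with share s gets back 6.2·s per unit contributed, so full contribution is dominant for anyone with s > 1/6.2 = 0.1613 and zero contribution is dominant for anyone below.
Player E and Player H clear that bar, contributing 50 each; the remaining 7 contribute 0. Total contributed: 100.
Player I keeps 50 and receives 6.2 × 100 × 3/44 = 42.27 from the canal-maintenance pool, for a payoff of 92.27.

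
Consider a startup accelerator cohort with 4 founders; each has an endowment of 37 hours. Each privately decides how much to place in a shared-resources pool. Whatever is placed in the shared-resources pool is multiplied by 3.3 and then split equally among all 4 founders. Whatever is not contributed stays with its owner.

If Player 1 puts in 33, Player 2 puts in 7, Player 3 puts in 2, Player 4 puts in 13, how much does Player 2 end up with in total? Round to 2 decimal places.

Total contributed: 33 + 7 + 2 + 13 = 55.
Each receives 3.3 × 55 / 4 = 45.38 from the shared-resources pool.
Player 2 keeps 37 − 7 = 30, so Player 2's payoff is 30 + 45.38 = 75.38.

75.38 hours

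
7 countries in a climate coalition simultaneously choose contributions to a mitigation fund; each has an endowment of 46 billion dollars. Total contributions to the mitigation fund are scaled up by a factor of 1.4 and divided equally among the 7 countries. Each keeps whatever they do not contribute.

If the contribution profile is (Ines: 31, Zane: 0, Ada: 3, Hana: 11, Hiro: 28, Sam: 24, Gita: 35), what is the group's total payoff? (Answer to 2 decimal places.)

Total contributed: 31 + 0 + 3 + 11 + 28 + 24 + 35 = 132; total kept: 7 × 46 − 132 = 190.
The mitigation fund pays out 1.4 × 132 = 184.80 in aggregate.
Group total = 190 + 184.80 = 374.80.

374.80 billion dollars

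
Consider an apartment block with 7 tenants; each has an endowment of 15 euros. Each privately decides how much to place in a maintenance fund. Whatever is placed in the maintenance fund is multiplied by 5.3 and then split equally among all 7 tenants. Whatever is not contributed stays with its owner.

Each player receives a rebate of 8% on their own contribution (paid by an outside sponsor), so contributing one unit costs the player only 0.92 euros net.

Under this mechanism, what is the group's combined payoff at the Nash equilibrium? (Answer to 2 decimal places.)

The effective private return is (5.3/7) / 0.92 = 0.8230, which is still under 1, so the mechanism doesn't change anyone's dominant strategy: zero contribution.
At the Nash equilibrium no one contributes; group total payoff = 7 × 15 = 105.

105.00 euros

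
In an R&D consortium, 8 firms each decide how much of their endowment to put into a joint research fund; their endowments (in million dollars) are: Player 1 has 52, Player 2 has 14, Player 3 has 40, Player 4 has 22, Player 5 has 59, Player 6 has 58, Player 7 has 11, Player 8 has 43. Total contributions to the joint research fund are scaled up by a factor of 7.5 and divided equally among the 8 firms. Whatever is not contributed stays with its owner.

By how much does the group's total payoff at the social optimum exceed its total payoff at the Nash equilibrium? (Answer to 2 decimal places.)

The private return per contributed unit is 7.5/8 = 0.9375 < 1 for every player regardless of endowment, so the Nash equilibrium is zero contribution and the group total is Σ E_j = 52 + 14 + 40 + 22 + 59 + 58 + 11 + 43 = 299.
Each contributed unit returns 7.500 to the group, so the social optimum is full contribution by everyone: group total = 7.500 × 299 = 2242.50.
Efficiency loss = (7.500 − 1) × 299 = 1943.50.

1943.50 million dollars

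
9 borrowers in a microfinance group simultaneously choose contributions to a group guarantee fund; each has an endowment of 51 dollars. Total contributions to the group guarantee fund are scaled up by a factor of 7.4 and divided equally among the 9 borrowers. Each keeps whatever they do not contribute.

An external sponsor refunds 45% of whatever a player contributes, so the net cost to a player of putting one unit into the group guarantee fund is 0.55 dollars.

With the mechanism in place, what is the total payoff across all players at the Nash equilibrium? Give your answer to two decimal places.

3603.15 dollars

The effective private return per unit is now (7.4/9) / 0.55 = 1.4949 > 1, so every player's dominant strategy flips to full contribution.
So the Nash equilibrium is full contribution by all 9; the group earns 9 × (51 × 0.45 + 7.4 × 51) = 3603.15.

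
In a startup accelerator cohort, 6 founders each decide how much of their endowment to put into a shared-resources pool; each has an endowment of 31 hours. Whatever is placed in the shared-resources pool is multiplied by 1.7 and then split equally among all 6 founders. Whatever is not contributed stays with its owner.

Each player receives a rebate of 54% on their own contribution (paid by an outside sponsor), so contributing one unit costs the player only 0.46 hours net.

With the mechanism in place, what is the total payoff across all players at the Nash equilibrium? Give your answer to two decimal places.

186.00 hours

Even with the mechanism, each unit contributed returns only (1.7/6) / 0.46 = 0.6159 per unit of net cost, so contributing nothing is still dominant.
Everyone keeps their endowment and the group total is 6 × 31 = 186.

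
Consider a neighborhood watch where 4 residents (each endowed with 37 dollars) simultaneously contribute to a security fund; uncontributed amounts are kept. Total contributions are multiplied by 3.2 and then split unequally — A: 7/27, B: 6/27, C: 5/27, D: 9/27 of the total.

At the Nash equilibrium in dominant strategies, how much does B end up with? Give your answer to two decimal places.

A player with share s gets back 3.2·s per unit contributed, so full contribution is dominant for anyone with s > 1/3.2 = 0.3125 and zero contribution is dominant for anyone below.
The only share above 0.3125 is D's 9/27, contributing 37; the remaining 3 contribute 0. Total contributed: 37.
B keeps 37 and receives 3.2 × 37 × 6/27 = 26.31 from the security fund, for a payoff of 63.31.

63.31 dollars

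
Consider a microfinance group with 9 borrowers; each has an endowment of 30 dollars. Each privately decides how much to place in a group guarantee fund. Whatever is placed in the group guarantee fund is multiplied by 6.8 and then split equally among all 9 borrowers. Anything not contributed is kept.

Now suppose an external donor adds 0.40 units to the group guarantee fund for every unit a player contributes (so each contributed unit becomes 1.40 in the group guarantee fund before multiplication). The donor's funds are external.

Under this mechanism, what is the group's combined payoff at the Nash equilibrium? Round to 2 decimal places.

2570.40 dollars

The effective private return per unit is now 6.8 × 1.40 / 9 = 1.0578 > 1, so every player's dominant strategy flips to full contribution.
At the Nash equilibrium everyone contributes 30. Group total payoff = 6.8 × 1.40 × 270 = 2570.40.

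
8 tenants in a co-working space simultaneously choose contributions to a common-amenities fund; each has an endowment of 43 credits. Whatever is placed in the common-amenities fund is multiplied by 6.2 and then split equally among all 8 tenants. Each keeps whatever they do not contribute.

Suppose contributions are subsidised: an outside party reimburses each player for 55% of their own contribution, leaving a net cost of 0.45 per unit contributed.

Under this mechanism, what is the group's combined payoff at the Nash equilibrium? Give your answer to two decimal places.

Under the mechanism each unit contributed yields (6.2/8) / 0.45 = 1.7222 back to its contributor per unit of net cost, which exceeds 1, making full contribution the dominant choice for everyone.
At the Nash equilibrium everyone contributes 43. Group total payoff = 8 × (43 × 0.55 + 6.2 × 43) = 2322.00.

2322.00 credits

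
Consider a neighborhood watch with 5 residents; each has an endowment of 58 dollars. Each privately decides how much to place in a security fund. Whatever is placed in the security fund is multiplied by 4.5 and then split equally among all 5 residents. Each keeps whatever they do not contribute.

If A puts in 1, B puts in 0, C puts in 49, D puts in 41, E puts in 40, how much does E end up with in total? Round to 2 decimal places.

135.90 dollars

Total contributed: 1 + 0 + 49 + 41 + 40 = 131.
Each receives 4.5 × 131 / 5 = 117.90 from the security fund.
E keeps 58 − 40 = 18, so E's payoff is 18 + 117.90 = 135.90.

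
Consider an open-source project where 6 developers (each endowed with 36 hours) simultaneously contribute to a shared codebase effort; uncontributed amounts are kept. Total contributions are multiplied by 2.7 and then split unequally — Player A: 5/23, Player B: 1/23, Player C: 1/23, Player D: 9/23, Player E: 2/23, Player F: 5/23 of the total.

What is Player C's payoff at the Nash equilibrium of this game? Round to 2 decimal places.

For player j, contributing a unit is worthwhile iff 2.7 × (j's share) ≥ 1, i.e. iff j's share is at least 0.3704.
The only share above 0.3704 is Player D's 9/23, contributing 36; the remaining 5 contribute 0. Total contributed: 36.
Player C keeps 36 and receives 2.7 × 36 × 1/23 = 4.23 from the shared codebase effort, for a payoff of 40.23.

40.23 hours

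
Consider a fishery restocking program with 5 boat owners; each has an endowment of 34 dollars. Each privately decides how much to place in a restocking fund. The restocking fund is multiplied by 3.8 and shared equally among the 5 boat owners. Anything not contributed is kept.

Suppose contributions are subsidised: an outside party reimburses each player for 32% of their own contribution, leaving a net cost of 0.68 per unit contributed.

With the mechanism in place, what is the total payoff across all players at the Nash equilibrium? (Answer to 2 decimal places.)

The effective private return per unit is now (3.8/5) / 0.68 = 1.1176 > 1, so every player's dominant strategy flips to full contribution.
So the Nash equilibrium is full contribution by all 5; the group earns 5 × (34 × 0.32 + 3.8 × 34) = 700.40.

700.40 dollars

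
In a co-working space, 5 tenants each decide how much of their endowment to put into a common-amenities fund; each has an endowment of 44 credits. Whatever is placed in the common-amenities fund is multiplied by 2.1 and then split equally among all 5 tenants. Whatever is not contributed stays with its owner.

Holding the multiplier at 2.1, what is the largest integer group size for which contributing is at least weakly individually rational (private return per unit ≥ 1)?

2

Private return per unit is 2.1/(group size), which is ≥ 1 whenever the group size is ≤ 2.1.
The largest such integer is 2.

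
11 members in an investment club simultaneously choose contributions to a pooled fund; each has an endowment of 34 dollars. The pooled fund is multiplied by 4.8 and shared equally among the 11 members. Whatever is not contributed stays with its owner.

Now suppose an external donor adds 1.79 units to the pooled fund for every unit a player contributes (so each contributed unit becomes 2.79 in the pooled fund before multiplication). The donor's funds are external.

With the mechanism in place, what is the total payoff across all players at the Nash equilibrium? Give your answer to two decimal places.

Under the mechanism each unit contributed yields 4.8 × 2.79 / 11 = 1.2175 back to its contributor per unit of net cost, which exceeds 1, making full contribution the dominant choice for everyone.
At the Nash equilibrium everyone contributes 34. Group total payoff = 4.8 × 2.79 × 374 = 5008.61.

5008.61 dollars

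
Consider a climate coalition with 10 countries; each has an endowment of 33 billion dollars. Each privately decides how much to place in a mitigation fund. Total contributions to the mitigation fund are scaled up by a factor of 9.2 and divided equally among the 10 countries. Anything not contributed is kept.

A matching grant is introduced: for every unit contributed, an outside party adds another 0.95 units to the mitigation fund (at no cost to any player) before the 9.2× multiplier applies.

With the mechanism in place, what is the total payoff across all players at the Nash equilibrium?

Under the mechanism each unit contributed yields 9.2 × 1.95 / 10 = 1.7940 back to its contributor per unit of net cost, which exceeds 1, making full contribution the dominant choice for everyone.
So the Nash equilibrium is full contribution by all 10; the group earns 9.2 × 1.95 × 330 = 5920.20.

5920.20 billion dollars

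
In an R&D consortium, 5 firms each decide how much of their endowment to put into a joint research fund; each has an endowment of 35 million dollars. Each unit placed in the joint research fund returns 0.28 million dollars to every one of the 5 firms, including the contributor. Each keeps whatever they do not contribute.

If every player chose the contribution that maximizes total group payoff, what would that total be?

Each contributed unit returns 1.400 to the group as a whole (0.28 to each of 5 players), which exceeds 1, so the social optimum is full contribution: group total = 1.400 × 175 = 245.00.

245.00 million dollars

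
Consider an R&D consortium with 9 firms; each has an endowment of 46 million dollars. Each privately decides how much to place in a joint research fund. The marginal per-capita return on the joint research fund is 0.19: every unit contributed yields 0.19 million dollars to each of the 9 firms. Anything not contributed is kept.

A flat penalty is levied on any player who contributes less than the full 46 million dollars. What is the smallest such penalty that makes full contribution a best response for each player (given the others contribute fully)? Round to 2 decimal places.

37.26 million dollars

Given the others contribute fully, the best deviation is to contribute 0 (any partial contribution still incurs the fine and gives up units whose private return 0.19 is below 1).
Deviating from 46 to 0 saves 46 million dollars but forfeits the deviator's share of the drop in the joint research fund: 0.19 × 46 = 8.74.
So the deviation gain is 46 − 8.74 = 37.26, and the fine must be at least 37.26 million dollars to wipe it out.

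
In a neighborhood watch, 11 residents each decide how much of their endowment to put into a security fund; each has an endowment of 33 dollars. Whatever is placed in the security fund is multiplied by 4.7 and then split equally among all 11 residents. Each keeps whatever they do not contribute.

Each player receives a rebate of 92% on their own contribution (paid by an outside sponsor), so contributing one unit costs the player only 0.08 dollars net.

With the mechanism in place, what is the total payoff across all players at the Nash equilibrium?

2040.06 dollars

Under the mechanism each unit contributed yields (4.7/11) / 0.08 = 5.3409 back to its contributor per unit of net cost, which exceeds 1, making full contribution the dominant choice for everyone.
At the Nash equilibrium everyone contributes 33. Group total payoff = 11 × (33 × 0.92 + 4.7 × 33) = 2040.06.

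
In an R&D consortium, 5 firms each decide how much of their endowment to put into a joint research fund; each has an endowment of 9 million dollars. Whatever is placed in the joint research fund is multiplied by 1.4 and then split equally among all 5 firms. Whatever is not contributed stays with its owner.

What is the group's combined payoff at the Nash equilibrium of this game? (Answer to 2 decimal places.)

45.00 million dollars

Each contributed unit returns 1.4/5 = 0.2800 to its contributor — below 1 — so contributing 0 is dominant for every player. At the Nash equilibrium everyone keeps their 9, and the group total is 5 × 9 = 45.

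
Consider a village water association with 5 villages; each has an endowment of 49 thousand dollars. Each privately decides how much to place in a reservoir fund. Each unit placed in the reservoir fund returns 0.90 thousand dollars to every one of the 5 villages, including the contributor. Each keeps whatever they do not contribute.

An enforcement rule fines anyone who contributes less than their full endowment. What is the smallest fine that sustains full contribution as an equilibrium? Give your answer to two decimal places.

4.90 thousand dollars

Given the others contribute fully, the best deviation is to contribute 0 (any partial contribution still incurs the fine and gives up units whose private return 0.90 is below 1).
Deviating from 49 to 0 saves 49 thousand dollars but forfeits the deviator's share of the drop in the reservoir fund: 0.90 × 49 = 44.10.
So the deviation gain is 49 − 44.10 = 4.90, and the fine must be at least 4.90 thousand dollars to wipe it out.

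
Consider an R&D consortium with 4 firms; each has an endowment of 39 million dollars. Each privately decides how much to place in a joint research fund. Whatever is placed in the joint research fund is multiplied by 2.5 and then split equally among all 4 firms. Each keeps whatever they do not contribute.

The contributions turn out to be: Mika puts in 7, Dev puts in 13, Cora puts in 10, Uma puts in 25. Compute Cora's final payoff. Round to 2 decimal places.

Total contributed: 7 + 13 + 10 + 25 = 55.
Each receives 2.5 × 55 / 4 = 34.38 from the joint research fund.
Cora keeps 39 − 10 = 29, so Cora's payoff is 29 + 34.38 = 63.38.

63.38 million dollars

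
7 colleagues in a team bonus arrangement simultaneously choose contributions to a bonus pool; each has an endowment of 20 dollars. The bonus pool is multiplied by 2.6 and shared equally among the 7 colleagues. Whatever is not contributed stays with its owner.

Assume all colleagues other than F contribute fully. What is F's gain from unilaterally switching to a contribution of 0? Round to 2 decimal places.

12.57 dollars

Switching from a contribution of 20 to 0 lets F keep an extra 20 dollars, but lowers the bonus pool by 20, which costs F their own share of that drop: 2.6/7 × 20 = 7.43.
Net gain = 20 − 7.43 = 12.57. The private return per contributed unit (0.3714) is below 1, so free-riding is indeed the best response regardless of what the others do.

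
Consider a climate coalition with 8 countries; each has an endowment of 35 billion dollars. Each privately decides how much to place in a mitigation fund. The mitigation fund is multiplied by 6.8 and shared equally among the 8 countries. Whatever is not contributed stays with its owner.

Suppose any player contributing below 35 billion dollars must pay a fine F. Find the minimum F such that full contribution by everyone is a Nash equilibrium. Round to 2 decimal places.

5.25 billion dollars

Given the others contribute fully, the best deviation is to contribute 0 (any partial contribution still incurs the fine and gives up units whose private return 0.8500 is below 1).
Deviating from 35 to 0 saves 35 billion dollars but forfeits the deviator's share of the drop in the mitigation fund: 6.8/8 × 35 = 29.75.
So the deviation gain is 35 − 29.75 = 5.25, and the fine must be at least 5.25 billion dollars to wipe it out.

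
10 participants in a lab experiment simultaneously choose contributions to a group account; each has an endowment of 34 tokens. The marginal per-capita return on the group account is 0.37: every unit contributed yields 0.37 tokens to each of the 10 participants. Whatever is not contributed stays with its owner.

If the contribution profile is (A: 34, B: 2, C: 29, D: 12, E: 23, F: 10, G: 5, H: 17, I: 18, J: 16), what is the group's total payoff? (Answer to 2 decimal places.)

Total contributed: 34 + 2 + 29 + 12 + 23 + 10 + 5 + 17 + 18 + 16 = 166; total kept: 10 × 34 − 166 = 174.
The group account pays out 0.37 × 10 × 166 = 614.20 in aggregate.
Group total = 174 + 614.20 = 788.20.

788.20 tokens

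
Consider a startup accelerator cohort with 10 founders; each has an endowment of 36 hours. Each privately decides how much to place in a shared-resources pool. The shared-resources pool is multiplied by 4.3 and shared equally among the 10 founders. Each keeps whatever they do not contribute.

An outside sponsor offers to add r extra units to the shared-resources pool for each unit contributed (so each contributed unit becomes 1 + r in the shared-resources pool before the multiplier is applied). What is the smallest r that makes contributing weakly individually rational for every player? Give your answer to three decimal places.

1.326

With matching at rate r, one contributed unit becomes (1 + r) in the shared-resources pool and returns 4.3 × (1 + r) / 10 to the contributor.
Setting this equal to 1: 1 + r = 10/4.3 = 2.3256.
So the minimum matching rate is r = 2.3256 − 1 = 1.326.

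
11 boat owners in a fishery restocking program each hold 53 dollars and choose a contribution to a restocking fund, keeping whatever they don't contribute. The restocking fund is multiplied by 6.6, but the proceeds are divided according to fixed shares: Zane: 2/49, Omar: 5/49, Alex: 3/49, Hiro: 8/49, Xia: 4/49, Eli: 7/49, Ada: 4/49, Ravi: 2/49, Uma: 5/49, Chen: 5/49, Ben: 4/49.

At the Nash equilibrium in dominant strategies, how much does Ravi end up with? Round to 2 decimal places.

67.28 dollars

Each unit j contributes comes back to j as 6.6 × (j's share), so j prefers to contribute only if that share exceeds 1/6.6 = 0.1515; otherwise keeping the unit dominates.
Hiro alone (share 8/49) is above the threshold, contributing 53; the remaining 10 contribute 0. Total contributed: 53.
Ravi keeps 53 and receives 6.6 × 53 × 2/49 = 14.28 from the restocking fund, for a payoff of 67.28.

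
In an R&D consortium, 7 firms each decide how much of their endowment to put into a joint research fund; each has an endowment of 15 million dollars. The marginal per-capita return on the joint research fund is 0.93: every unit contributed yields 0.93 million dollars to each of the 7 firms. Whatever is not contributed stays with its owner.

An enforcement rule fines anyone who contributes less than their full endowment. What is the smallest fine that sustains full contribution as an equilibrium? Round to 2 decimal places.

1.05 million dollars

Given the others contribute fully, the best deviation is to contribute 0 (any partial contribution still incurs the fine and gives up units whose private return 0.93 is below 1).
Deviating from 15 to 0 saves 15 million dollars but forfeits the deviator's share of the drop in the joint research fund: 0.93 × 15 = 13.95.
So the deviation gain is 15 − 13.95 = 1.05, and the fine must be at least 1.05 million dollars to wipe it out.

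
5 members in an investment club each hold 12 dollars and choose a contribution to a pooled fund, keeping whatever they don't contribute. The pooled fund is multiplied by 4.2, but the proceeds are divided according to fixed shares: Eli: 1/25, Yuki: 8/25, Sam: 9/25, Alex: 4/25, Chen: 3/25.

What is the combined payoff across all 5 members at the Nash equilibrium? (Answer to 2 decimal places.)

For player j, contributing a unit is worthwhile iff 4.2 × (j's share) ≥ 1, i.e. iff j's share is at least 0.2381.
Yuki and Sam clear that bar, contributing 12 each; the remaining 3 contribute 0. Total contributed: 24.
The pooled fund pays out 4.2 × 24 = 100.80 in total (split across the unequal shares, but the aggregate is all that matters for the group sum).
The 3 free-riders keep 12 each, adding 36. Group total = 36 + 100.80 = 136.80.

136.80 dollars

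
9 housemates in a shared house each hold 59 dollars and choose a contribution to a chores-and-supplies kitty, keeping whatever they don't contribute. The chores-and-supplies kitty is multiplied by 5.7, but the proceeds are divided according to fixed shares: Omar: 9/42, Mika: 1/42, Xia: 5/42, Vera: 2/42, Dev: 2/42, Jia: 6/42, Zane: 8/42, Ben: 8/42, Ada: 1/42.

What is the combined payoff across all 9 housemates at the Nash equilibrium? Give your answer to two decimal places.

1362.90 dollars

For player j, contributing a unit is worthwhile iff 5.7 × (j's share) ≥ 1, i.e. iff j's share is at least 0.1754.
Omar, Zane and Ben clear that bar, contributing 59 each; the remaining 6 contribute 0. Total contributed: 177.
The chores-and-supplies kitty pays out 5.7 × 177 = 1008.90 in total (split across the unequal shares, but the aggregate is all that matters for the group sum).
The 6 free-riders keep 59 each, adding 354. Group total = 354 + 1008.90 = 1362.90.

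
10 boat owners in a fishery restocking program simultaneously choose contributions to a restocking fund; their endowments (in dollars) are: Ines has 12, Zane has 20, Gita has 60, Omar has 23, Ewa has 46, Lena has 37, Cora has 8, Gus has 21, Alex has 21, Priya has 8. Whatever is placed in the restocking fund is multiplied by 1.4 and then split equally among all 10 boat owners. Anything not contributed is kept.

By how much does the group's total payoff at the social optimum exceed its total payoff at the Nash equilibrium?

The private return per contributed unit is 1.4/10 = 0.1400 < 1 for every player regardless of endowment, so the Nash equilibrium is zero contribution and the group total is Σ E_j = 12 + 20 + 60 + 23 + 46 + 37 + 8 + 21 + 21 + 8 = 256.
Each contributed unit returns 1.400 to the group, so the social optimum is full contribution by everyone: group total = 1.400 × 256 = 358.40.
Efficiency loss = (1.400 − 1) × 256 = 102.40.

102.40 dollars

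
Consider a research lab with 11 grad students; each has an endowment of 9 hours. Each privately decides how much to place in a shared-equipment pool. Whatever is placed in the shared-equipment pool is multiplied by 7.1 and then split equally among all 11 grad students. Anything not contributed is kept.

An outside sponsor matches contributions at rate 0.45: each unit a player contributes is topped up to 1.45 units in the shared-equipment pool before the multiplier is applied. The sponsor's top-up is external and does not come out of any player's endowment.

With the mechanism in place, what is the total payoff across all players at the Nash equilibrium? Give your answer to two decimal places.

99.00 hours

Even with the mechanism, each unit contributed returns only 7.1 × 1.45 / 11 = 0.9359 per unit of net cost, so contributing nothing is still dominant.
At the Nash equilibrium no one contributes; group total payoff = 11 × 9 = 99.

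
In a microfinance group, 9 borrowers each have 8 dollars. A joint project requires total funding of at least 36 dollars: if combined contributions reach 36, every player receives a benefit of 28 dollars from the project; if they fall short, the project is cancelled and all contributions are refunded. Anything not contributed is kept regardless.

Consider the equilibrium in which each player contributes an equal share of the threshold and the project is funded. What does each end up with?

Equal share of the threshold: 36/9 = 4.
At this profile no one gains by cutting their contribution: any cut drops the total below 36, the project is cancelled, contributions are refunded, and the deviator ends with 8, which is less than 8 − 4 + 28 = 32. Contributing more than 4 just wastes the excess. So contributing exactly 4 is a best response.
Each player's payoff: 8 − 4 + 28 = 32.

32 dollars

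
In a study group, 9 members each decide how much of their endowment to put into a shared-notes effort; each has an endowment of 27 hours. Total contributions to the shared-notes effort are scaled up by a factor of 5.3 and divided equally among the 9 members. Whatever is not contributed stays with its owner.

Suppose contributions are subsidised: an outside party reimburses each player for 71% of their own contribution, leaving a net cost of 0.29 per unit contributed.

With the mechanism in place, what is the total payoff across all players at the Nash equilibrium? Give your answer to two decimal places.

With the mechanism, a contributed unit returns (5.3/9) / 0.29 = 2.0307 per unit of net cost to the contributor — now above 1 — so contributing fully is weakly dominant for every player.
So the Nash equilibrium is full contribution by all 9; the group earns 9 × (27 × 0.71 + 5.3 × 27) = 1460.43.

1460.43 hours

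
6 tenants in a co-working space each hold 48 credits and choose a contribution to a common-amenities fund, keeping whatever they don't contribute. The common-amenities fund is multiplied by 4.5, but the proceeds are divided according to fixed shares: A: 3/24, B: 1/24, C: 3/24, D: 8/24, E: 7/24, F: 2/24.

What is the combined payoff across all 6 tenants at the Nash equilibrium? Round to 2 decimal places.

624.00 credits

Player j's private return per contributed unit is 4.5 × (j's share). Contributing is weakly dominant for j when that share is at least 1/4.5 = 0.2222, and contributing 0 is dominant otherwise.
D and E are above the threshold, contributing 48 each; the remaining 4 contribute 0. Total contributed: 96.
The common-amenities fund pays out 4.5 × 96 = 432.00 in total (split across the unequal shares, but the aggregate is all that matters for the group sum).
The 4 free-riders keep 48 each, adding 192. Group total = 192 + 432.00 = 624.00.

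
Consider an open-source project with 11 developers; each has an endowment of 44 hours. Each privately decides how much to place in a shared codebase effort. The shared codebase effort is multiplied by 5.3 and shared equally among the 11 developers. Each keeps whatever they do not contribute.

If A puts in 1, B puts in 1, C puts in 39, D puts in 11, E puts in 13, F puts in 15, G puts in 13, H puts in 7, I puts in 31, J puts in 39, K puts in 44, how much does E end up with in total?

134.11 hours

Total contributed: 1 + 1 + 39 + 11 + 13 + 15 + 13 + 7 + 31 + 39 + 44 = 214.
Each receives 5.3 × 214 / 11 = 103.11 from the shared codebase effort.
E keeps 44 − 13 = 31, so E's payoff is 31 + 103.11 = 134.11.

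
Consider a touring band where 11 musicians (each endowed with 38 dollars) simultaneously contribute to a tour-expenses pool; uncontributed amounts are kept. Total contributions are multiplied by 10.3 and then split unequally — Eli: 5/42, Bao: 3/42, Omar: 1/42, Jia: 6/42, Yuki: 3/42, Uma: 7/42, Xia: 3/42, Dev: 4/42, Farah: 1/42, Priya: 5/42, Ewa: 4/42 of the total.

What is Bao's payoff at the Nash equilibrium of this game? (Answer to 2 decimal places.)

149.83 dollars

A player with share s gets back 10.3·s per unit contributed, so full contribution is dominant for anyone with s > 1/10.3 = 0.0971 and zero contribution is dominant for anyone below.
Eli, Jia, Uma and Priya are above the threshold, contributing 38 each; the remaining 7 contribute 0. Total contributed: 152.
Bao keeps 38 and receives 10.3 × 152 × 3/42 = 111.83 from the tour-expenses pool, for a payoff of 149.83.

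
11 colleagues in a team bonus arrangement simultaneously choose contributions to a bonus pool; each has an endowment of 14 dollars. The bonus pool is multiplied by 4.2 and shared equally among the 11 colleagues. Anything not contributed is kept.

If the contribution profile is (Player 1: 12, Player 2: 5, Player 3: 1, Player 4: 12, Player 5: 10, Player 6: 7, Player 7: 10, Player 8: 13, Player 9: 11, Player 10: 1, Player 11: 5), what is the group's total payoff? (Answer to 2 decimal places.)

Total contributed: 12 + 5 + 1 + 12 + 10 + 7 + 10 + 13 + 11 + 1 + 5 = 87; total kept: 11 × 14 − 87 = 67.
The bonus pool pays out 4.2 × 87 = 365.40 in aggregate.
Group total = 67 + 365.40 = 432.40.

432.40 dollars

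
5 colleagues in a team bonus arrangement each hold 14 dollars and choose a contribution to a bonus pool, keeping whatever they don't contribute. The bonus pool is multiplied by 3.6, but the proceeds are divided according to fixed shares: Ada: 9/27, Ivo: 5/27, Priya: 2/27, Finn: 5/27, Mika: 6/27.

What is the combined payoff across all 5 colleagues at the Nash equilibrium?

A player with share s gets back 3.6·s per unit contributed, so full contribution is dominant for anyone with s > 1/3.6 = 0.2778 and zero contribution is dominant for anyone below.
Only Ada (9/27) clears that bar, contributing 14; the remaining 4 contribute 0. Total contributed: 14.
The bonus pool pays out 3.6 × 14 = 50.40 in total (split across the unequal shares, but the aggregate is all that matters for the group sum).
The 4 free-riders keep 14 each, adding 56. Group total = 56 + 50.40 = 106.40.

106.40 dollars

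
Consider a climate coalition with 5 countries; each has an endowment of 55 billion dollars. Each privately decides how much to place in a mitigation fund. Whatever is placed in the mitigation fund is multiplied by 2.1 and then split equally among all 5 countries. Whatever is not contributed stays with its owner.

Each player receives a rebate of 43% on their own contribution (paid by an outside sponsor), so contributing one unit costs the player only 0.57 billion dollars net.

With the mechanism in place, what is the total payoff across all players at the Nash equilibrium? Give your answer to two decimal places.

275.00 billion dollars

With the mechanism, a contributed unit returns (2.1/5) / 0.57 = 0.7368 per unit of net cost — still below 1 — so contributing 0 remains dominant for every player.
At the Nash equilibrium no one contributes; group total payoff = 5 × 55 = 275.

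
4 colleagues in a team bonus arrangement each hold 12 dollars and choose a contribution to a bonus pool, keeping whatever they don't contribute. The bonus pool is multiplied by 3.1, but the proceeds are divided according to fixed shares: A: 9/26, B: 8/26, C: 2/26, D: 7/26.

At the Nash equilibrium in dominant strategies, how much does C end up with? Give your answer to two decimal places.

A player with share s gets back 3.1·s per unit contributed, so full contribution is dominant for anyone with s > 1/3.1 = 0.3226 and zero contribution is dominant for anyone below.
The only share above 0.3226 is A's 9/26, contributing 12; the remaining 3 contribute 0. Total contributed: 12.
C keeps 12 and receives 3.1 × 12 × 2/26 = 2.86 from the bonus pool, for a payoff of 14.86.

14.86 dollars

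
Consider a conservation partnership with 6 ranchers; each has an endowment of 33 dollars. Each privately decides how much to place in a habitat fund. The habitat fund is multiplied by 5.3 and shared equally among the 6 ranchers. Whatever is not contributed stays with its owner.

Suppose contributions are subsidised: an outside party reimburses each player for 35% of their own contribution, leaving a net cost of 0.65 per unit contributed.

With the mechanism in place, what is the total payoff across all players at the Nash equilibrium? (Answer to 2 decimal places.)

The effective private return per unit is now (5.3/6) / 0.65 = 1.3590 > 1, so every player's dominant strategy flips to full contribution.
At the Nash equilibrium everyone contributes 33. Group total payoff = 6 × (33 × 0.35 + 5.3 × 33) = 1118.70.

1118.70 dollars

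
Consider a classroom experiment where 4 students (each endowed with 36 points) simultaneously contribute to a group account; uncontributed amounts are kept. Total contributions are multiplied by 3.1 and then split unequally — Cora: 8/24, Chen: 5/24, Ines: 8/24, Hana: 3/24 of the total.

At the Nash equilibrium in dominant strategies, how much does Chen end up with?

82.50 points

Each unit j contributes comes back to j as 3.1 × (j's share), so j prefers to contribute only if that share exceeds 1/3.1 = 0.3226; otherwise keeping the unit dominates.
Cora and Ines clear that bar, contributing 36 each; the remaining 2 contribute 0. Total contributed: 72.
Chen keeps 36 and receives 3.1 × 72 × 5/24 = 46.50 from the group account, for a payoff of 82.50.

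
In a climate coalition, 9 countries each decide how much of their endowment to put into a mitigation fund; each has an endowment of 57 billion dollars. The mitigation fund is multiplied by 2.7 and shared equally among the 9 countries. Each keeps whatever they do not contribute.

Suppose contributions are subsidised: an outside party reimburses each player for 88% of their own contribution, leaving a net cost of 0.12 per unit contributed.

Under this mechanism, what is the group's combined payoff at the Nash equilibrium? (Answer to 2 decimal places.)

1836.54 billion dollars

The effective private return per unit is now (2.7/9) / 0.12 = 2.5000 > 1, so every player's dominant strategy flips to full contribution.
So the Nash equilibrium is full contribution by all 9; the group earns 9 × (57 × 0.88 + 2.7 × 57) = 1836.54.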